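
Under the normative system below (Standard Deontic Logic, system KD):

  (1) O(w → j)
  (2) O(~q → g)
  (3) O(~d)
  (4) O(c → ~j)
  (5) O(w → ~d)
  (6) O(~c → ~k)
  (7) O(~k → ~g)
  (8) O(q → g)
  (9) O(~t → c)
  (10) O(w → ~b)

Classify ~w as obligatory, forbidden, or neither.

Obligatory

By case analysis on q: premise 8 gives O(q → g) and premise 2 gives O(~q → g), so O(g) either way.
The contrapositive of premise 7 (O(~k → ~g)) is O(g → k), and O(g) is already established, so O(k).
Premise 6, O(~c → ~k), contraposes to O(k → c); with O(k) we get O(c).
From O(c) and premise 4, O(c → ~j), we obtain O(~j).
The contrapositive of premise 1 (O(w → j)) is O(~j → ~w), and O(~j) is already established, so O(~w).
Premises 3, 5, 9, 10 do not contribute to this derivation.
Hence ~w is obligatory.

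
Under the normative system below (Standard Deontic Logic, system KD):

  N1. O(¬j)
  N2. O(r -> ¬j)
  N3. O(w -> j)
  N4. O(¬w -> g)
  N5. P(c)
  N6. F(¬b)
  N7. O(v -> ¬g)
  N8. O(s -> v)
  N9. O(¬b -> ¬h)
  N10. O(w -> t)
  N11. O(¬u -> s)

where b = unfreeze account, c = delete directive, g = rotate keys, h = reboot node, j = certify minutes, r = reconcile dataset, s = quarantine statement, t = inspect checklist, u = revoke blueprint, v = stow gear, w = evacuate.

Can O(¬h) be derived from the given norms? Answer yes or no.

No

Premise 9 is O(¬b -> ¬h), but O(¬b) is not derivable from the premises, so it does not yield O(¬h).
No other premise forces O(¬h). An ideal world satisfying every premise can still have ¬h false, so O(¬h) is not derivable.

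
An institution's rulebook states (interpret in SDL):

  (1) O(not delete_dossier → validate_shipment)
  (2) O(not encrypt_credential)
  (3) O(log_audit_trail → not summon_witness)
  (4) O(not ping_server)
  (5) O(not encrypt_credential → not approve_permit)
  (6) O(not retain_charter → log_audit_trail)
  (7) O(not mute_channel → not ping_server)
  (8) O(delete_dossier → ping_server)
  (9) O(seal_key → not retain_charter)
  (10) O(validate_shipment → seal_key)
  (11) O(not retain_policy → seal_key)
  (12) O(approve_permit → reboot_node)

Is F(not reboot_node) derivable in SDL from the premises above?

No

Premise 12 is O(approve_permit → reboot_node), but O(approve_permit) is not derivable from the premises, so it does not yield O(reboot_node).
No other premise forces O(reboot_node). An ideal world satisfying every premise can still have not reboot_node true, so F(not reboot_node) is not derivable.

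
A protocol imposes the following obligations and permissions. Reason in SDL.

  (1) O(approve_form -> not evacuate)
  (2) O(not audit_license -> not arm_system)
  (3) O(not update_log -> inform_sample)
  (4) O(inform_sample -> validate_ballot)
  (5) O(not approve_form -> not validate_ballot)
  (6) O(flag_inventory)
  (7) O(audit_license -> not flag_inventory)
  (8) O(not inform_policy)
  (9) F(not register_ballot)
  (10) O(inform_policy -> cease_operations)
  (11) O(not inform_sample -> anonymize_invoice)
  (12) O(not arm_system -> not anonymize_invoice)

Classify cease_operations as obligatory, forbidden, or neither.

Premise 10 is O(inform_policy -> cease_operations), but O(inform_policy) is not derivable from the premises, so it does not yield O(cease_operations).
No premise or chain of K-axiom applications forces O(cease_operations), and none forces O(not cease_operations). So cease_operations is neither obligatory nor forbidden under these norms.

Neither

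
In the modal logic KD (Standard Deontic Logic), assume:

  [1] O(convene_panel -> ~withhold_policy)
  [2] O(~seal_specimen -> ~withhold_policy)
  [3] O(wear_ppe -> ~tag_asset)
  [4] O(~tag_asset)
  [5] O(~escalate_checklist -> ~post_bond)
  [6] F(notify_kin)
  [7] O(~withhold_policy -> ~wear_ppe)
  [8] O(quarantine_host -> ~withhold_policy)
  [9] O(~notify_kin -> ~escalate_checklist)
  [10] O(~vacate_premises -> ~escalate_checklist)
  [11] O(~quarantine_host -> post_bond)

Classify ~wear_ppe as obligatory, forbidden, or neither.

F(notify_kin) at premise 6 means O(~notify_kin).
Premise 9 is O(~notify_kin -> ~escalate_checklist); since O(~notify_kin), deontic closure gives O(~escalate_checklist).
Applying K to premise 5 (O(~escalate_checklist -> ~post_bond)) and O(~escalate_checklist) yields O(~post_bond).
Premise 11, O(~quarantine_host -> post_bond), contraposes to O(~post_bond -> quarantine_host); with O(~post_bond) we get O(quarantine_host).
From O(quarantine_host) and premise 8, O(quarantine_host -> ~withhold_policy), we obtain O(~withhold_policy).
Applying K to premise 7 (O(~withhold_policy -> ~wear_ppe)) and O(~withhold_policy) yields O(~wear_ppe).
Premises 1, 2, 3, 4, 10 do not contribute to this derivation.
Hence ~wear_ppe is obligatory.

Obligatory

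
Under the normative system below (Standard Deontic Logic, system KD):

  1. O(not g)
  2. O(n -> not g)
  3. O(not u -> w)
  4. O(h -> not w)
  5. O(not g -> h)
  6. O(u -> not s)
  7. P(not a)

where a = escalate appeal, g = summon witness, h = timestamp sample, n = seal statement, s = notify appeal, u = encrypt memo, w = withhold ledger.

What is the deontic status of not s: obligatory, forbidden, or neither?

Obligatory

From premise 1 we have O(not g).
With premise 5, O(not g -> h), the K-axiom yields O(h).
From O(h) and premise 4, O(h -> not w), we obtain O(not w).
Premise 3 is O(not u -> w); contrapositively O(not w -> u). Since O(not w) holds, K gives O(u).
Applying K to premise 6 (O(u -> not s)) and O(u) yields O(not s).
Premises 2, 7 do not contribute to this derivation.
Hence not s is obligatory.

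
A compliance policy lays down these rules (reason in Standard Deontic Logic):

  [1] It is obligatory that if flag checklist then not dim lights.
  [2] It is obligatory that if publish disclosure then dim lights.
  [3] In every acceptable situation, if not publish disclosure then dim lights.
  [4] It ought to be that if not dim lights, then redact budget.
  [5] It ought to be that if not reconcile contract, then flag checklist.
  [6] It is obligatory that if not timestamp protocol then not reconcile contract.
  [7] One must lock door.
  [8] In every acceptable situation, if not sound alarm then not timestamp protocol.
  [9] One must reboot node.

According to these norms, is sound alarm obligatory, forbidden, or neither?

Obligatory

Premises 3 and 2 are O(¬publish_disclosure → dim_lights) and O(publish_disclosure → dim_lights); every ideal world satisfies ¬publish_disclosure or publish_disclosure, so in either case dim_lights holds — hence O(dim_lights).
The contrapositive of premise 1 (O(flag_checklist → ¬dim_lights)) is O(dim_lights → ¬flag_checklist), and O(dim_lights) is already established, so O(¬flag_checklist).
The contrapositive of premise 5 (O(¬reconcile_contract → flag_checklist)) is O(¬flag_checklist → reconcile_contract), and O(¬flag_checklist) is already established, so O(reconcile_contract).
The contrapositive of premise 6 (O(¬timestamp_protocol → ¬reconcile_contract)) is O(reconcile_contract → timestamp_protocol), and O(reconcile_contract) is already established, so O(timestamp_protocol).
Premise 8, O(¬sound_alarm → ¬timestamp_protocol), contraposes to O(timestamp_protocol → sound_alarm); with O(timestamp_protocol) we get O(sound_alarm).
Premises 4, 7, 9 do not contribute to this derivation.
Hence sound_alarm is obligatory.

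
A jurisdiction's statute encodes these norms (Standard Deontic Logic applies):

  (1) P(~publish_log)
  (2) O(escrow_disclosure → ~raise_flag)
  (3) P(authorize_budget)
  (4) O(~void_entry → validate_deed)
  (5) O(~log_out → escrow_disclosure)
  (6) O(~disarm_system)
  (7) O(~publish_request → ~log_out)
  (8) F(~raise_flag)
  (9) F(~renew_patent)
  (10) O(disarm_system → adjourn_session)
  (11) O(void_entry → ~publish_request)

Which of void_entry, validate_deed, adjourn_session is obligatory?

validate_deed

Premise 8, F(~raise_flag), is equivalent to O(raise_flag).
The contrapositive of premise 2 (O(escrow_disclosure → ~raise_flag)) is O(raise_flag → ~escrow_disclosure), and O(raise_flag) is already established, so O(~escrow_disclosure).
Premise 5 is O(~log_out → escrow_disclosure); contrapositively O(~escrow_disclosure → log_out). Since O(~escrow_disclosure) holds, K gives O(log_out).
Premise 7 is O(~publish_request → ~log_out); contrapositively O(log_out → publish_request). Since O(log_out) holds, K gives O(publish_request).
The contrapositive of premise 11 (O(void_entry → ~publish_request)) is O(publish_request → ~void_entry), and O(publish_request) is already established, so O(~void_entry).
From O(~void_entry) and premise 4, O(~void_entry → validate_deed), we obtain O(validate_deed).
So O(validate_deed) holds — validate_deed is obligatory. None of the other listed options is made obligatory by any chain of premises.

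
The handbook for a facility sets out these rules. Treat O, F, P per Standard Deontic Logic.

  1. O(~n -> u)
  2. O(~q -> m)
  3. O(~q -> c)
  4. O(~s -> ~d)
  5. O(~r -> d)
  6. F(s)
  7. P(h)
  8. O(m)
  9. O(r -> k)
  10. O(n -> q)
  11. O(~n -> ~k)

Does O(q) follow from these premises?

Premise 6 is F(s), i.e. O(~s).
Premise 4 is O(~s -> ~d); since O(~s), deontic closure gives O(~d).
Premise 5, O(~r -> d), contraposes to O(~d -> r); with O(~d) we get O(r).
Premise 9 is O(r -> k); since O(r), deontic closure gives O(k).
The contrapositive of premise 11 (O(~n -> ~k)) is O(k -> n), and O(k) is already established, so O(n).
From O(n) and premise 10, O(n -> q), we obtain O(q).
Premises 1, 2, 3, 7, 8 do not contribute to this derivation.
So O(q) follows.

Yes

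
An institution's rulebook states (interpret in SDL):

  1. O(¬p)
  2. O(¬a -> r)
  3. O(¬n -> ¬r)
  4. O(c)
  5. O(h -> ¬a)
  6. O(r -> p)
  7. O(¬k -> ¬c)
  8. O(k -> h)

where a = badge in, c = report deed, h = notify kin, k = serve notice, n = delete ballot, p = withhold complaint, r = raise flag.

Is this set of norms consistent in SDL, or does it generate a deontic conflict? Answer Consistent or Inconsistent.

Inconsistent

Premise 1 gives O(¬p).
The contrapositive of premise 6 (O(r -> p)) is O(¬p -> ¬r), and O(¬p) is already established, so O(¬r).
Premise 2 is O(¬a -> r); contrapositively O(¬r -> a). Since O(¬r) holds, K gives O(a).
Premise 5 is O(h -> ¬a); contrapositively O(a -> ¬h). Since O(a) holds, K gives O(¬h).
The contrapositive of premise 8 (O(k -> h)) is O(¬h -> ¬k), and O(¬h) is already established, so O(¬k).
With premise 7, O(¬k -> ¬c), the K-axiom yields O(¬c).
Yet premise 4 states O(c).
We now have both O(¬c) and O(c) — c is simultaneously obligatory and forbidden, violating the D-axiom.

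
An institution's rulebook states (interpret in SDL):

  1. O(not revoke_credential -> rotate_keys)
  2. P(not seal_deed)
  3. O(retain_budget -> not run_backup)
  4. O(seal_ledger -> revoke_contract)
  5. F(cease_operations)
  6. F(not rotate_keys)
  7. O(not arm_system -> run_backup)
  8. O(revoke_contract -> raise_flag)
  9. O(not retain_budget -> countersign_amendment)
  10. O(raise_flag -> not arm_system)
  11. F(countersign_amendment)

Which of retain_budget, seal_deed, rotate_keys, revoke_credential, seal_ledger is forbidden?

Premise 11, F(countersign_amendment), is equivalent to O(not countersign_amendment).
Premise 9, O(not retain_budget -> countersign_amendment), contraposes to O(not countersign_amendment -> retain_budget); with O(not countersign_amendment) we get O(retain_budget).
Applying K to premise 3 (O(retain_budget -> not run_backup)) and O(retain_budget) yields O(not run_backup).
The contrapositive of premise 7 (O(not arm_system -> run_backup)) is O(not run_backup -> arm_system), and O(not run_backup) is already established, so O(arm_system).
Premise 10 is O(raise_flag -> not arm_system); contrapositively O(arm_system -> not raise_flag). Since O(arm_system) holds, K gives O(not raise_flag).
Premise 8, O(revoke_contract -> raise_flag), contraposes to O(not raise_flag -> not revoke_contract); with O(not raise_flag) we get O(not revoke_contract).
Premise 4, O(seal_ledger -> revoke_contract), contraposes to O(not revoke_contract -> not seal_ledger); with O(not revoke_contract) we get O(not seal_ledger).
So O(not seal_ledger) holds, i.e. seal_ledger is forbidden. None of the other listed options is forbidden under the premises.

seal_ledger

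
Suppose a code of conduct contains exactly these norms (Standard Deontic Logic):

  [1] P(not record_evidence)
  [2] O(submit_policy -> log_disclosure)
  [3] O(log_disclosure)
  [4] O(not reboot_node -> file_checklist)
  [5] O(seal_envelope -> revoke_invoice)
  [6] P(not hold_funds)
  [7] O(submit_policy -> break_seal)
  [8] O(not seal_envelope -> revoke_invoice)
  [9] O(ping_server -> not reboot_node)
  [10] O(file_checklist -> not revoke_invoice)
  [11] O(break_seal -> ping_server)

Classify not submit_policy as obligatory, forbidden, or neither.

By case analysis on seal_envelope: premise 5 gives O(seal_envelope -> revoke_invoice) and premise 8 gives O(not seal_envelope -> revoke_invoice), so O(revoke_invoice) either way.
Premise 10, O(file_checklist -> not revoke_invoice), contraposes to O(revoke_invoice -> not file_checklist); with O(revoke_invoice) we get O(not file_checklist).
Premise 4, O(not reboot_node -> file_checklist), contraposes to O(not file_checklist -> reboot_node); with O(not file_checklist) we get O(reboot_node).
Premise 9 is O(ping_server -> not reboot_node); contrapositively O(reboot_node -> not ping_server). Since O(reboot_node) holds, K gives O(not ping_server).
Premise 11 is O(break_seal -> ping_server); contrapositively O(not ping_server -> not break_seal). Since O(not ping_server) holds, K gives O(not break_seal).
Premise 7, O(submit_policy -> break_seal), contraposes to O(not break_seal -> not submit_policy); with O(not break_seal) we get O(not submit_policy).
Premises 1, 2, 3, 6 do not contribute to this derivation.
Hence not submit_policy is obligatory.

Obligatory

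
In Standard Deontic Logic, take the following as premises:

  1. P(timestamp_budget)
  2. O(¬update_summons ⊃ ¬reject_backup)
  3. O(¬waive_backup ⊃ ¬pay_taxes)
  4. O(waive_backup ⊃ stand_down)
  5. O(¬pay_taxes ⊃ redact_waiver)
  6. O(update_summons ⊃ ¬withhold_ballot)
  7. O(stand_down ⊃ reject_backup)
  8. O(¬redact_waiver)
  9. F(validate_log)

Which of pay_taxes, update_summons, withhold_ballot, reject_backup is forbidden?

Premise 8 gives O(¬redact_waiver).
The contrapositive of premise 5 (O(¬pay_taxes ⊃ redact_waiver)) is O(¬redact_waiver ⊃ pay_taxes), and O(¬redact_waiver) is already established, so O(pay_taxes).
Premise 3 is O(¬waive_backup ⊃ ¬pay_taxes); contrapositively O(pay_taxes ⊃ waive_backup). Since O(pay_taxes) holds, K gives O(waive_backup).
With premise 4, O(waive_backup ⊃ stand_down), the K-axiom yields O(stand_down).
Applying K to premise 7 (O(stand_down ⊃ reject_backup)) and O(stand_down) yields O(reject_backup).
Premise 2 is O(¬update_summons ⊃ ¬reject_backup); contrapositively O(reject_backup ⊃ update_summons). Since O(reject_backup) holds, K gives O(update_summons).
Applying K to premise 6 (O(update_summons ⊃ ¬withhold_ballot)) and O(update_summons) yields O(¬withhold_ballot).
So O(¬withhold_ballot) holds, i.e. withhold_ballot is forbidden. None of the other listed options is forbidden under the premises.

withhold_ballot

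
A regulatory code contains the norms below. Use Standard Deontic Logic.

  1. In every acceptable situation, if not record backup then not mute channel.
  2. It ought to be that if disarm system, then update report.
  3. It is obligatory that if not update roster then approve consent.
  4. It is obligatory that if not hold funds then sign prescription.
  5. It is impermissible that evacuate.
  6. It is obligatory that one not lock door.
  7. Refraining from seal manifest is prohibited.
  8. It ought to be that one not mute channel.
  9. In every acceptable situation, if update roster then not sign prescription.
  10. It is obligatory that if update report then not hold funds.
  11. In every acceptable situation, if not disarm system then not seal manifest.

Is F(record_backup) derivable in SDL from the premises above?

No

Premise 1 is O(¬record_backup → ¬mute_channel); even if O(¬mute_channel) held, inferring O(¬record_backup) would be affirming the consequent — invalid.
No other premise forces O(¬record_backup). An ideal world satisfying every premise can still have record_backup true, so F(record_backup) is not derivable.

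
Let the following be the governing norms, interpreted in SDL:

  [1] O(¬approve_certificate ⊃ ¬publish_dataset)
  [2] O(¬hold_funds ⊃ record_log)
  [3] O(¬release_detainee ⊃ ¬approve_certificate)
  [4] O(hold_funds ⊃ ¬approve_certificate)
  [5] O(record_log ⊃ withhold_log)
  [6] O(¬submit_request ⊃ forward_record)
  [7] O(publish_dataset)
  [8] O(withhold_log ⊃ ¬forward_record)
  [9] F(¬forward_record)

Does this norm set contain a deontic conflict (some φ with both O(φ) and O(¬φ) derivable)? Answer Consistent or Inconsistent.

F(¬forward_record) at premise 9 means O(forward_record).
Premise 8, O(withhold_log ⊃ ¬forward_record), contraposes to O(forward_record ⊃ ¬withhold_log); with O(forward_record) we get O(¬withhold_log).
The contrapositive of premise 5 (O(record_log ⊃ withhold_log)) is O(¬withhold_log ⊃ ¬record_log), and O(¬withhold_log) is already established, so O(¬record_log).
The contrapositive of premise 2 (O(¬hold_funds ⊃ record_log)) is O(¬record_log ⊃ hold_funds), and O(¬record_log) is already established, so O(hold_funds).
From O(hold_funds) and premise 4, O(hold_funds ⊃ ¬approve_certificate), we obtain O(¬approve_certificate).
Premise 1 is O(¬approve_certificate ⊃ ¬publish_dataset); since O(¬approve_certificate), deontic closure gives O(¬publish_dataset).
Yet premise 7 states O(publish_dataset).
We now have both O(¬publish_dataset) and O(publish_dataset) — publish_dataset is simultaneously obligatory and forbidden, violating the D-axiom.

Inconsistent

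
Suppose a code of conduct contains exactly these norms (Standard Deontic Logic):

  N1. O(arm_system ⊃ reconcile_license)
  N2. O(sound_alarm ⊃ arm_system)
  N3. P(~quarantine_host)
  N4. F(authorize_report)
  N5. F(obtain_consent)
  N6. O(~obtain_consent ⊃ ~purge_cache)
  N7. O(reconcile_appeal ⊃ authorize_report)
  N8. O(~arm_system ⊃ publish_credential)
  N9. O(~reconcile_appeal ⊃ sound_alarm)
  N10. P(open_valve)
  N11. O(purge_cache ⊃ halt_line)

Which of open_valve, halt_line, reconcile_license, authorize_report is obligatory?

reconcile_license

Premise 4 is F(authorize_report), i.e. O(~authorize_report).
Premise 7, O(reconcile_appeal ⊃ authorize_report), contraposes to O(~authorize_report ⊃ ~reconcile_appeal); with O(~authorize_report) we get O(~reconcile_appeal).
With premise 9, O(~reconcile_appeal ⊃ sound_alarm), the K-axiom yields O(sound_alarm).
Premise 2 is O(sound_alarm ⊃ arm_system); since O(sound_alarm), deontic closure gives O(arm_system).
Premise 1 is O(arm_system ⊃ reconcile_license); since O(arm_system), deontic closure gives O(reconcile_license).
So O(reconcile_license) holds — reconcile_license is obligatory. None of the other listed options is made obligatory by any chain of premises.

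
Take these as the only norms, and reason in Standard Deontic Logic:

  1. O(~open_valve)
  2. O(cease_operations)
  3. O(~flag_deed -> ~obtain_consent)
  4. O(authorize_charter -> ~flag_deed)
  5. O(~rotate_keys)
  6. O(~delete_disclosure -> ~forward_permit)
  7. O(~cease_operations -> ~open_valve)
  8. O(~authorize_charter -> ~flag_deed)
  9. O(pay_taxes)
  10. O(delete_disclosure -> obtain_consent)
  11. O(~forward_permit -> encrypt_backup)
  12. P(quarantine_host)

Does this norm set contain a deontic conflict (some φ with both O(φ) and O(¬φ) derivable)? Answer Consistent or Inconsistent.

Premise 7 is O(~cease_operations -> ~open_valve); even if O(~open_valve) held, inferring O(~cease_operations) would be affirming the consequent — invalid.
So O(~cease_operations) is not derivable, and the apparent clash with O(cease_operations) does not arise.
A world satisfying every obligation exists (e.g. authorize_charter=false, cease_operations=true, delete_disclosure=false, encrypt_backup=true, flag_deed=false, forward_permit=false, obtain_consent=false, open_valve=false, pay_taxes=true, quarantine_host=false, rotate_keys=false); no atom is both obligatory and forbidden, so the set is consistent.

Consistent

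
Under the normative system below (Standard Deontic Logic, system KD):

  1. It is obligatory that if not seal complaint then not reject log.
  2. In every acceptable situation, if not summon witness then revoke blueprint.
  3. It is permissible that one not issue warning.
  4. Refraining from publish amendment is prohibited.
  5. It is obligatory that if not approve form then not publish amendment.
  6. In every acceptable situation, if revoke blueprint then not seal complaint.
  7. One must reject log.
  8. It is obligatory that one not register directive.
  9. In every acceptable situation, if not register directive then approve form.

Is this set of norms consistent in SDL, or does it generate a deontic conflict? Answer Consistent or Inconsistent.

Premise 5 is O(¬approve_form → ¬publish_amendment), but O(¬approve_form) is not derivable from the premises, so it does not yield O(¬publish_amendment).
So O(¬publish_amendment) is not derivable, and the apparent clash with O(publish_amendment) does not arise.
A world satisfying every obligation exists (e.g. approve_form=true, issue_warning=false, publish_amendment=true, register_directive=false, reject_log=true, revoke_blueprint=false, seal_complaint=true, summon_witness=true); no atom is both obligatory and forbidden, so the set is consistent.

Consistent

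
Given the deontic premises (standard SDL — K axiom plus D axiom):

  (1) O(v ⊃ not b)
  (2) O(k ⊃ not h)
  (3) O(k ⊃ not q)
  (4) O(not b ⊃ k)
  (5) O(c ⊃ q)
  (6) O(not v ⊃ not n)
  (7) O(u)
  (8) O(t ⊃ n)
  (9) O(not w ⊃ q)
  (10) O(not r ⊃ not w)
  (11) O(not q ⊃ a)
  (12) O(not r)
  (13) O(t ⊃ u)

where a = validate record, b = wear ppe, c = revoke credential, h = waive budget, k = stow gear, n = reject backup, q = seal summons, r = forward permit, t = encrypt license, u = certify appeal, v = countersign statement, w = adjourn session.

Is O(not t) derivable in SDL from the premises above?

Premise 12 gives O(not r).
With premise 10, O(not r ⊃ not w), the K-axiom yields O(not w).
With premise 9, O(not w ⊃ q), the K-axiom yields O(q).
Premise 3, O(k ⊃ not q), contraposes to O(q ⊃ not k); with O(q) we get O(not k).
Premise 4 is O(not b ⊃ k); contrapositively O(not k ⊃ b). Since O(not k) holds, K gives O(b).
The contrapositive of premise 1 (O(v ⊃ not b)) is O(b ⊃ not v), and O(b) is already established, so O(not v).
With premise 6, O(not v ⊃ not n), the K-axiom yields O(not n).
Premise 8 is O(t ⊃ n); contrapositively O(not n ⊃ not t). Since O(not n) holds, K gives O(not t).
Premises 2, 5, 7, 11, 13 do not contribute to this derivation.
So O(not t) follows.

Yes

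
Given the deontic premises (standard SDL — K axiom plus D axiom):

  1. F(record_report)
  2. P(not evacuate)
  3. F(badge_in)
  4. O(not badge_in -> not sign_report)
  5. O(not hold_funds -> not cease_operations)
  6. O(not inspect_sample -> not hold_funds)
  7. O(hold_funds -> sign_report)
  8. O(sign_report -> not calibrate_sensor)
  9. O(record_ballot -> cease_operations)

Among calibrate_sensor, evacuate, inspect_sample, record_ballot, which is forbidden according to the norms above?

record_ballot

Premise 3, F(badge_in), is equivalent to O(not badge_in).
Applying K to premise 4 (O(not badge_in -> not sign_report)) and O(not badge_in) yields O(not sign_report).
Premise 7, O(hold_funds -> sign_report), contraposes to O(not sign_report -> not hold_funds); with O(not sign_report) we get O(not hold_funds).
From O(not hold_funds) and premise 5, O(not hold_funds -> not cease_operations), we obtain O(not cease_operations).
Premise 9 is O(record_ballot -> cease_operations); contrapositively O(not cease_operations -> not record_ballot). Since O(not cease_operations) holds, K gives O(not record_ballot).
So O(not record_ballot) holds, i.e. record_ballot is forbidden. None of the other listed options is forbidden under the premises.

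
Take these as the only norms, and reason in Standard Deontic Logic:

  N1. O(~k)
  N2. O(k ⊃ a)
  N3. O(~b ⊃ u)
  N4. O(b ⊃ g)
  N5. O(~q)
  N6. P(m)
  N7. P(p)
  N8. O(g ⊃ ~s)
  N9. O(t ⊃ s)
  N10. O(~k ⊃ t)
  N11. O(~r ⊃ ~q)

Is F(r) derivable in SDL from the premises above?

Premise 11 is O(~r ⊃ ~q); even if O(~q) held, inferring O(~r) would be affirming the consequent — invalid.
No other premise forces O(~r). An ideal world satisfying every premise can still have r true, so F(r) is not derivable.

No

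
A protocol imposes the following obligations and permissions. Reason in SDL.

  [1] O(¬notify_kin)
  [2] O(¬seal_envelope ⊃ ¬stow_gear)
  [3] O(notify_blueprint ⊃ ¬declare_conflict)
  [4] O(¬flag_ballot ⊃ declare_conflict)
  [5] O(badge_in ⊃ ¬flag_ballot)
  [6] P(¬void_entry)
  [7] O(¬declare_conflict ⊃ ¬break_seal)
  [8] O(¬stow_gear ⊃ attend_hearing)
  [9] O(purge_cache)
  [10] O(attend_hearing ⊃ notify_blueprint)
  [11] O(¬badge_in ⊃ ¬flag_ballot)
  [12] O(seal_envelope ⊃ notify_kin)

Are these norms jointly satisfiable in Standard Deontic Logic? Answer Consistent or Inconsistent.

Inconsistent

Premises 5 and 11 are O(badge_in ⊃ ¬flag_ballot) and O(¬badge_in ⊃ ¬flag_ballot); every ideal world satisfies badge_in or ¬badge_in, so in either case ¬flag_ballot holds — hence O(¬flag_ballot).
With premise 4, O(¬flag_ballot ⊃ declare_conflict), the K-axiom yields O(declare_conflict).
Premise 3 is O(notify_blueprint ⊃ ¬declare_conflict); contrapositively O(declare_conflict ⊃ ¬notify_blueprint). Since O(declare_conflict) holds, K gives O(¬notify_blueprint).
Premise 10 is O(attend_hearing ⊃ notify_blueprint); contrapositively O(¬notify_blueprint ⊃ ¬attend_hearing). Since O(¬notify_blueprint) holds, K gives O(¬attend_hearing).
The contrapositive of premise 8 (O(¬stow_gear ⊃ attend_hearing)) is O(¬attend_hearing ⊃ stow_gear), and O(¬attend_hearing) is already established, so O(stow_gear).
Premise 2 is O(¬seal_envelope ⊃ ¬stow_gear); contrapositively O(stow_gear ⊃ seal_envelope). Since O(stow_gear) holds, K gives O(seal_envelope).
From O(seal_envelope) and premise 12, O(seal_envelope ⊃ notify_kin), we obtain O(notify_kin).
But premise 1 directly asserts O(¬notify_kin).
We now have both O(notify_kin) and O(¬notify_kin) — notify_kin is simultaneously obligatory and forbidden, violating the D-axiom.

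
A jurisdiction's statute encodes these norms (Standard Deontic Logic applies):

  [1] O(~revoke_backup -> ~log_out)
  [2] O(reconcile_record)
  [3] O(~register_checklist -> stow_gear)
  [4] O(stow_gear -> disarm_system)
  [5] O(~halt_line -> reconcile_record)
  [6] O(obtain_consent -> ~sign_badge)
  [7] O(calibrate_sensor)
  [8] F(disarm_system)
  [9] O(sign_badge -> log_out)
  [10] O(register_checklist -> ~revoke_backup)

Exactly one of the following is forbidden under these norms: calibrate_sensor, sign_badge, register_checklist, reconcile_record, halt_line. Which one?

sign_badge

F(disarm_system) at premise 8 means O(~disarm_system).
Premise 4 is O(stow_gear -> disarm_system); contrapositively O(~disarm_system -> ~stow_gear). Since O(~disarm_system) holds, K gives O(~stow_gear).
Premise 3, O(~register_checklist -> stow_gear), contraposes to O(~stow_gear -> register_checklist); with O(~stow_gear) we get O(register_checklist).
With premise 10, O(register_checklist -> ~revoke_backup), the K-axiom yields O(~revoke_backup).
From O(~revoke_backup) and premise 1, O(~revoke_backup -> ~log_out), we obtain O(~log_out).
The contrapositive of premise 9 (O(sign_badge -> log_out)) is O(~log_out -> ~sign_badge), and O(~log_out) is already established, so O(~sign_badge).
So O(~sign_badge) holds, i.e. sign_badge is forbidden. None of the other listed options is forbidden under the premises.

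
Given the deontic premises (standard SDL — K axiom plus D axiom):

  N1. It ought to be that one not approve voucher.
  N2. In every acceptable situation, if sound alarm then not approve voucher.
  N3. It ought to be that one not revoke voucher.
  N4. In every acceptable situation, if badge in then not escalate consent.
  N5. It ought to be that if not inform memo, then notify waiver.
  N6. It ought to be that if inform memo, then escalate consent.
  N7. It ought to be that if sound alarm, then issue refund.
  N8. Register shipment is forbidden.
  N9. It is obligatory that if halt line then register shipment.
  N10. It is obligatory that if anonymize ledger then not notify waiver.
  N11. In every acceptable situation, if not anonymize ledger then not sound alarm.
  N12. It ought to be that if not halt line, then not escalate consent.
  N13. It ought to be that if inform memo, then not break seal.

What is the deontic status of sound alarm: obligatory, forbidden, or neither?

Forbidden

Premise 8, F(register_shipment), is equivalent to O(¬register_shipment).
Premise 9 is O(halt_line → register_shipment); contrapositively O(¬register_shipment → ¬halt_line). Since O(¬register_shipment) holds, K gives O(¬halt_line).
Premise 12 is O(¬halt_line → ¬escalate_consent); since O(¬halt_line), deontic closure gives O(¬escalate_consent).
The contrapositive of premise 6 (O(inform_memo → escalate_consent)) is O(¬escalate_consent → ¬inform_memo), and O(¬escalate_consent) is already established, so O(¬inform_memo).
With premise 5, O(¬inform_memo → notify_waiver), the K-axiom yields O(notify_waiver).
Premise 10 is O(anonymize_ledger → ¬notify_waiver); contrapositively O(notify_waiver → ¬anonymize_ledger). Since O(notify_waiver) holds, K gives O(¬anonymize_ledger).
From O(¬anonymize_ledger) and premise 11, O(¬anonymize_ledger → ¬sound_alarm), we obtain O(¬sound_alarm).
Premises 1, 2, 3, 4, 7, 13 do not contribute to this derivation.
Thus O(¬sound_alarm), which is F(sound_alarm): sound_alarm is forbidden.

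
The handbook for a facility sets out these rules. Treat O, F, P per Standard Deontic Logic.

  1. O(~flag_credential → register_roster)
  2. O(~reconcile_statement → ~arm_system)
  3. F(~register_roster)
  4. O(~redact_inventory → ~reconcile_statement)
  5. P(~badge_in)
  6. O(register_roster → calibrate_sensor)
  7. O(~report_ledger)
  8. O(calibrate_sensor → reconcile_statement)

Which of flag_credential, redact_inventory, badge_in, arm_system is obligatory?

Premise 3 is F(~register_roster), i.e. O(register_roster).
From O(register_roster) and premise 6, O(register_roster → calibrate_sensor), we obtain O(calibrate_sensor).
With premise 8, O(calibrate_sensor → reconcile_statement), the K-axiom yields O(reconcile_statement).
Premise 4, O(~redact_inventory → ~reconcile_statement), contraposes to O(reconcile_statement → redact_inventory); with O(reconcile_statement) we get O(redact_inventory).
So O(redact_inventory) holds — redact_inventory is obligatory. None of the other listed options is made obligatory by any chain of premises.

redact_inventory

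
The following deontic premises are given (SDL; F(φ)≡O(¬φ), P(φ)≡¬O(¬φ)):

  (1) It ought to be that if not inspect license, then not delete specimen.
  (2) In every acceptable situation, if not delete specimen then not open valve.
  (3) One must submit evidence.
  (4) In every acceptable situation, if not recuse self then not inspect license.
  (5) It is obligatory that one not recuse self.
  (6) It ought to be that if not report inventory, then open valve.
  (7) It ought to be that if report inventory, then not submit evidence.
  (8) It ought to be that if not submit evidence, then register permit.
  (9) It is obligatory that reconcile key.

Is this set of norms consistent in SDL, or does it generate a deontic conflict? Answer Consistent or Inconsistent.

Inconsistent

Premise 3 gives O(submit_evidence).
The contrapositive of premise 7 (O(report_inventory → ¬submit_evidence)) is O(submit_evidence → ¬report_inventory), and O(submit_evidence) is already established, so O(¬report_inventory).
With premise 6, O(¬report_inventory → open_valve), the K-axiom yields O(open_valve).
Premise 2 is O(¬delete_specimen → ¬open_valve); contrapositively O(open_valve → delete_specimen). Since O(open_valve) holds, K gives O(delete_specimen).
Premise 1 is O(¬inspect_license → ¬delete_specimen); contrapositively O(delete_specimen → inspect_license). Since O(delete_specimen) holds, K gives O(inspect_license).
The contrapositive of premise 4 (O(¬recuse_self → ¬inspect_license)) is O(inspect_license → recuse_self), and O(inspect_license) is already established, so O(recuse_self).
However, premise 5 gives O(¬recuse_self).
We now have both O(recuse_self) and O(¬recuse_self) — recuse_self is simultaneously obligatory and forbidden, violating the D-axiom.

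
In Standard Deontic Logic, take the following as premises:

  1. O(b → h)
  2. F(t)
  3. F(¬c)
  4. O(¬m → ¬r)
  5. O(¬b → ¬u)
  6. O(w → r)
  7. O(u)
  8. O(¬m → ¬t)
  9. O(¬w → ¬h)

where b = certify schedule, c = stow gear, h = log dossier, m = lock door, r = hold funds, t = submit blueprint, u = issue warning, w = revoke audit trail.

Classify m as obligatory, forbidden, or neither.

Obligatory

Premise 7 gives O(u).
The contrapositive of premise 5 (O(¬b → ¬u)) is O(u → b), and O(u) is already established, so O(b).
Premise 1 is O(b → h); since O(b), deontic closure gives O(h).
The contrapositive of premise 9 (O(¬w → ¬h)) is O(h → w), and O(h) is already established, so O(w).
Applying K to premise 6 (O(w → r)) and O(w) yields O(r).
Premise 4 is O(¬m → ¬r); contrapositively O(r → m). Since O(r) holds, K gives O(m).
Premises 2, 3, 8 do not contribute to this derivation.
Hence m is obligatory.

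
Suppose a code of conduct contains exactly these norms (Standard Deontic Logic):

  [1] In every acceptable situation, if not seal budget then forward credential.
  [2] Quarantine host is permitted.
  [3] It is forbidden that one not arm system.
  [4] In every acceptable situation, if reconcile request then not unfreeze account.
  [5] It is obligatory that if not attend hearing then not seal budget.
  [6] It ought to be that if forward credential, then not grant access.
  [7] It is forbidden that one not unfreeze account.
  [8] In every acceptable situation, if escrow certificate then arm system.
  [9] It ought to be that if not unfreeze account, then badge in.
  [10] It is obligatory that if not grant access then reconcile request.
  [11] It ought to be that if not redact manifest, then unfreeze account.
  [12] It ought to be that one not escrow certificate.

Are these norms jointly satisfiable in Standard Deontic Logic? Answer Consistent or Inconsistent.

Consistent

Premise 8 is O(escrow_certificate → arm_system); even if O(arm_system) held, inferring O(escrow_certificate) would be affirming the consequent — invalid.
So O(escrow_certificate) is not derivable, and the apparent clash with O(¬escrow_certificate) does not arise.
A world satisfying every obligation exists (e.g. arm_system=true, attend_hearing=true, badge_in=false, escrow_certificate=false, forward_credential=false, grant_access=true, quarantine_host=false, reconcile_request=false, redact_manifest=false, seal_budget=true, unfreeze_account=true); no atom is both obligatory and forbidden, so the set is consistent.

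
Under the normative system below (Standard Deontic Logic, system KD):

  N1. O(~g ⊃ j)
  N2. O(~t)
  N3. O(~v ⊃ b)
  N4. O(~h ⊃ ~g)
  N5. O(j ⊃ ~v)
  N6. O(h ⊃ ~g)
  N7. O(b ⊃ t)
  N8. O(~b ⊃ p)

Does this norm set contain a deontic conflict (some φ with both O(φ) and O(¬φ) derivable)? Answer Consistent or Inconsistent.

By case analysis on h: premise 6 gives O(h ⊃ ~g) and premise 4 gives O(~h ⊃ ~g), so O(~g) either way.
Premise 1 is O(~g ⊃ j); since O(~g), deontic closure gives O(j).
Premise 5 is O(j ⊃ ~v); since O(j), deontic closure gives O(~v).
Premise 3 is O(~v ⊃ b); since O(~v), deontic closure gives O(b).
Applying K to premise 7 (O(b ⊃ t)) and O(b) yields O(t).
But premise 2 directly asserts O(~t).
We now have both O(t) and O(~t) — t is simultaneously obligatory and forbidden, violating the D-axiom.

Inconsistent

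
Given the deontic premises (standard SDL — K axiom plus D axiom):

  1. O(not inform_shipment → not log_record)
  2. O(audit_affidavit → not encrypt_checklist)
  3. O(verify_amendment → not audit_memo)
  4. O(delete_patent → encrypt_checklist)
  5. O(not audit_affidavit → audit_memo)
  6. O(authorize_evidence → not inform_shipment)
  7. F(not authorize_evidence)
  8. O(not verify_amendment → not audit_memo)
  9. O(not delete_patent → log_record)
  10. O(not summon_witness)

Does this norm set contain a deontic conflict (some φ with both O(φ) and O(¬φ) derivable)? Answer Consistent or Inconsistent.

Inconsistent

Premises 8 and 3 are O(not verify_amendment → not audit_memo) and O(verify_amendment → not audit_memo); every ideal world satisfies not verify_amendment or verify_amendment, so in either case not audit_memo holds — hence O(not audit_memo).
The contrapositive of premise 5 (O(not audit_affidavit → audit_memo)) is O(not audit_memo → audit_affidavit), and O(not audit_memo) is already established, so O(audit_affidavit).
Premise 2 is O(audit_affidavit → not encrypt_checklist); since O(audit_affidavit), deontic closure gives O(not encrypt_checklist).
Premise 4 is O(delete_patent → encrypt_checklist); contrapositively O(not encrypt_checklist → not delete_patent). Since O(not encrypt_checklist) holds, K gives O(not delete_patent).
From O(not delete_patent) and premise 9, O(not delete_patent → log_record), we obtain O(log_record).
Premise 1 is O(not inform_shipment → not log_record); contrapositively O(log_record → inform_shipment). Since O(log_record) holds, K gives O(inform_shipment).
Premise 6, O(authorize_evidence → not inform_shipment), contraposes to O(inform_shipment → not authorize_evidence); with O(inform_shipment) we get O(not authorize_evidence).
However, F(not authorize_evidence) at premise 7 amounts to O(authorize_evidence).
We now have both O(not authorize_evidence) and O(authorize_evidence) — authorize_evidence is simultaneously obligatory and forbidden, violating the D-axiom.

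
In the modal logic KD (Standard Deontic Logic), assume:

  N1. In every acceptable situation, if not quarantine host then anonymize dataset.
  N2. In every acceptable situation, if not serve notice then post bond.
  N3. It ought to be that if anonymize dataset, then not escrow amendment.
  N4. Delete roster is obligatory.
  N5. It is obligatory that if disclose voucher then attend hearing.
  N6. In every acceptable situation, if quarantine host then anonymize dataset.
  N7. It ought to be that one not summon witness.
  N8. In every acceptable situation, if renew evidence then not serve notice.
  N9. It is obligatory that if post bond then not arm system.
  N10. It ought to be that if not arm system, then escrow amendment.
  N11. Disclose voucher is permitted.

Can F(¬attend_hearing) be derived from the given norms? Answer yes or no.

Premise 5 is O(disclose_voucher → attend_hearing), but O(disclose_voucher) is not derivable from the premises (the permission P(disclose_voucher) asserts only ¬O(¬disclose_voucher), not O(disclose_voucher)), so it does not yield O(attend_hearing).
No other premise forces O(attend_hearing). An ideal world satisfying every premise can still have ¬attend_hearing true, so F(¬attend_hearing) is not derivable.

No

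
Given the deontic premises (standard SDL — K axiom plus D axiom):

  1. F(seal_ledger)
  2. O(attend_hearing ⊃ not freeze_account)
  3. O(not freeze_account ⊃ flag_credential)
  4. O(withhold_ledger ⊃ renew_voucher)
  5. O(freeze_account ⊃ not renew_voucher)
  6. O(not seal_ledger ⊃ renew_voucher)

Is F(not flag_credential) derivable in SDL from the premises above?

Yes

F(seal_ledger) at premise 1 means O(not seal_ledger).
Premise 6 is O(not seal_ledger ⊃ renew_voucher); since O(not seal_ledger), deontic closure gives O(renew_voucher).
The contrapositive of premise 5 (O(freeze_account ⊃ not renew_voucher)) is O(renew_voucher ⊃ not freeze_account), and O(renew_voucher) is already established, so O(not freeze_account).
From O(not freeze_account) and premise 3, O(not freeze_account ⊃ flag_credential), we obtain O(flag_credential).
Premises 2, 4 do not contribute to this derivation.
So O(flag_credential) holds, i.e. F(not flag_credential). The claim follows.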